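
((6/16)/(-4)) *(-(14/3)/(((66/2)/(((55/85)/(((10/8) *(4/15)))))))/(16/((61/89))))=427/387328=0.00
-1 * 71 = -71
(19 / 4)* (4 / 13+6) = 779 / 26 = 29.96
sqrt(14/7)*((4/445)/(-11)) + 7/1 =7 -4*sqrt(2)/4895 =7.00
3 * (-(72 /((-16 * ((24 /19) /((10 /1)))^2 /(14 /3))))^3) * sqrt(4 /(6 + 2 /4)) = 5365455678.42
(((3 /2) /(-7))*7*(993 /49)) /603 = -331 /6566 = -0.05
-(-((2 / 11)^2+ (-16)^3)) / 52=-9531 / 121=-78.77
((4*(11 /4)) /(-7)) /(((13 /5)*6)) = -55 /546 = -0.10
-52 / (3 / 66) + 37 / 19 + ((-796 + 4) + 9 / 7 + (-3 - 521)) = -326750 / 133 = -2456.77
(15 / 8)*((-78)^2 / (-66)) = -172.84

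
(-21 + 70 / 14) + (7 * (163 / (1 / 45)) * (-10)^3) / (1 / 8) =-410760016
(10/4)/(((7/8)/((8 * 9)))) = 1440/7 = 205.71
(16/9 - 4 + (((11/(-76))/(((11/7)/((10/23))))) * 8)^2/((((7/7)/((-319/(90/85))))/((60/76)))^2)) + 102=3664501750982/620458281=5906.12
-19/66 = -0.29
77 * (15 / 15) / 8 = 77 / 8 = 9.62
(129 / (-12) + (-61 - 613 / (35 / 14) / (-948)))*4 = -338869 / 1185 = -285.97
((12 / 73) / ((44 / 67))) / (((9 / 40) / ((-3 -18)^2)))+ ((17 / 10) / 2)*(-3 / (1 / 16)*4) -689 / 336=438923137 / 1349040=325.36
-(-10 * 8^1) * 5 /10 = 40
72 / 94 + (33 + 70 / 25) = 8593 / 235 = 36.57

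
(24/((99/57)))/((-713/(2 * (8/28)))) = -608/54901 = -0.01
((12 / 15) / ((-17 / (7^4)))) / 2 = -4802 / 85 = -56.49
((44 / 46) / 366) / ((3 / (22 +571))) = 6523 / 12627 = 0.52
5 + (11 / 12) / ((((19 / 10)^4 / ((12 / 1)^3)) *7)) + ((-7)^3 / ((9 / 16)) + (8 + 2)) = -4740698191 / 8210223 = -577.41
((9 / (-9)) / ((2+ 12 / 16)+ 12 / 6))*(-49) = 10.32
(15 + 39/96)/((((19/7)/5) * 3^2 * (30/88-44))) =-11165/154584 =-0.07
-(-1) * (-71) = -71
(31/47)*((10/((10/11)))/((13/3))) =1023/611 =1.67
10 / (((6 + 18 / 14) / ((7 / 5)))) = 1.92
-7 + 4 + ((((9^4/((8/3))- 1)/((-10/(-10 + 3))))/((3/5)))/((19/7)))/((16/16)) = 1054.10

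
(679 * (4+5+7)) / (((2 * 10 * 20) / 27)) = 18333 / 25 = 733.32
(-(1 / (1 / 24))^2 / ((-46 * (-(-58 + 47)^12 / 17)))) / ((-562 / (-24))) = -58752 / 20283662598747823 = -0.00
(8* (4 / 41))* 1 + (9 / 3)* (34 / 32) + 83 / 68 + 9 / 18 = 5.69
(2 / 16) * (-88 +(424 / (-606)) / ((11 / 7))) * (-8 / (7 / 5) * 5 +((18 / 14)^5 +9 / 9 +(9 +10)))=2088351889 / 37345154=55.92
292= 292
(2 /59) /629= 2 /37111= 0.00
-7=-7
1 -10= -9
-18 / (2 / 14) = -126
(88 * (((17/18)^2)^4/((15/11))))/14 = 2.92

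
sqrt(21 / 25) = sqrt(21) / 5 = 0.92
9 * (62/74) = 279/37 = 7.54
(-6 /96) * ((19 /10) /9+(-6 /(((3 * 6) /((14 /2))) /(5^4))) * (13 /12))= 98.73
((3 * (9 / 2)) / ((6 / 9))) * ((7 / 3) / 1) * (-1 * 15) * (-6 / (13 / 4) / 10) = 1701 / 13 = 130.85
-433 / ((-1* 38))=433 / 38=11.39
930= 930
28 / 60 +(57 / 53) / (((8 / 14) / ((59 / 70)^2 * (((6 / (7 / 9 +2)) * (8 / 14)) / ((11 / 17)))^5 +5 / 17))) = 1739920051702425198047311 / 50014709994723632812500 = 34.79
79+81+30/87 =4650/29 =160.34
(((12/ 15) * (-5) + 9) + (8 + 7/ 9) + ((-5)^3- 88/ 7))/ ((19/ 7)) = -7799/ 171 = -45.61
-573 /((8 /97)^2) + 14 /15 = -80869459 /960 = -84239.02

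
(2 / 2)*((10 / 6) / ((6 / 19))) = 95 / 18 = 5.28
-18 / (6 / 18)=-54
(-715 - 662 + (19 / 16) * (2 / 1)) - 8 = -1382.62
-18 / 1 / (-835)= 18 / 835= 0.02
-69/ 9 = -23/ 3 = -7.67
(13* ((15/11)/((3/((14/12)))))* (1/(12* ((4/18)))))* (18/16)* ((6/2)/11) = 12285/15488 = 0.79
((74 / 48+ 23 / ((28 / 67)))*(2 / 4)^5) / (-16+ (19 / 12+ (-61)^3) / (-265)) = 2518825 / 1197447104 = 0.00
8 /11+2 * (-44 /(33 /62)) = -5432 /33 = -164.61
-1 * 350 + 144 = -206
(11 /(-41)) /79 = -11 /3239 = -0.00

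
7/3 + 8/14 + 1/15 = 2.97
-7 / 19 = -0.37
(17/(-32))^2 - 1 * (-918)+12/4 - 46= 896289/1024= 875.28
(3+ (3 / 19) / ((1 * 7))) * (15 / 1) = 6030 / 133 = 45.34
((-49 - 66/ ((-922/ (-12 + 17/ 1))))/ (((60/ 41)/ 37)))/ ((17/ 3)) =-8504302/ 39185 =-217.03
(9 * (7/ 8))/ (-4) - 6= -255/ 32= -7.97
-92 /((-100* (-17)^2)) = 0.00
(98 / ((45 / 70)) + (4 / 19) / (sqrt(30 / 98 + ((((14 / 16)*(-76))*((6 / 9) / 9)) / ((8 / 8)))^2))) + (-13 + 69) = 208.49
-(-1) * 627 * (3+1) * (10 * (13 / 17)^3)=55100760 / 4913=11215.30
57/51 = 19/17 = 1.12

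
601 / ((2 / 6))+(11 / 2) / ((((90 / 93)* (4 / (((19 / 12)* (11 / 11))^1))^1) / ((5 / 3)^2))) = 9379147 / 5184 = 1809.25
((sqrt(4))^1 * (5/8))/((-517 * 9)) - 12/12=-18617/18612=-1.00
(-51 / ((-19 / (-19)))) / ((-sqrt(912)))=17 * sqrt(57) / 76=1.69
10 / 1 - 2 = 8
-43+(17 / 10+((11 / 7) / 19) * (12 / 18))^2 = -39.92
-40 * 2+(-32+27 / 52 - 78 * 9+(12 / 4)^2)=-41833 / 52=-804.48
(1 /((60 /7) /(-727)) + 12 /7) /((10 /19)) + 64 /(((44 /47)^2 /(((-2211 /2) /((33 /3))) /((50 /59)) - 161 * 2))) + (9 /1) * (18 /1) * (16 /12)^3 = -3247183361 /101640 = -31947.89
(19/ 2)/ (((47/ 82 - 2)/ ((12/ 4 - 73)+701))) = -491549/ 117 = -4201.27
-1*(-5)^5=3125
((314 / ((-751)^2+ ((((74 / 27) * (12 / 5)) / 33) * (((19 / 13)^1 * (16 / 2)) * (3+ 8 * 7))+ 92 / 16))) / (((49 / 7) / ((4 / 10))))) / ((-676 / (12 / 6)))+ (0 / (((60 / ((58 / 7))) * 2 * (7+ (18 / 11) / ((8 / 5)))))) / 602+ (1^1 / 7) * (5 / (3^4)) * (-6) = -809032655282 / 15290689990797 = -0.05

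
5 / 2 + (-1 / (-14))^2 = 2.51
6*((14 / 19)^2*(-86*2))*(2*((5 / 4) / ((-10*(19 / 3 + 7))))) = 18963 / 1805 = 10.51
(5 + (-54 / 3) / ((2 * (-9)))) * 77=462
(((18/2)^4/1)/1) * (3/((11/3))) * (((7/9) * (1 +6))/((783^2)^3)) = 0.00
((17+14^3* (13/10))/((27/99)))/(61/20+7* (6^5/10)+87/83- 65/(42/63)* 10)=65447492/22272045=2.94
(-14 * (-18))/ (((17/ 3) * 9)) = 84/ 17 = 4.94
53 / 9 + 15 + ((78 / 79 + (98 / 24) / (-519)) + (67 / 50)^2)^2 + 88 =689052742242407029 / 5910053909765625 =116.59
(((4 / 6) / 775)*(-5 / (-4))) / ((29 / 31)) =1 / 870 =0.00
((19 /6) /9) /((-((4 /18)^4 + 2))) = -4617 /26276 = -0.18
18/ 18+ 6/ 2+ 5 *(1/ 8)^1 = 37/ 8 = 4.62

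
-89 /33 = -2.70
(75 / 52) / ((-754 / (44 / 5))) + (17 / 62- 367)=-55719576 / 151931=-366.74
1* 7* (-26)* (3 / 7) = -78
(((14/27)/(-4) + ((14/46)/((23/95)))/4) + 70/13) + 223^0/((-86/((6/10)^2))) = 5.57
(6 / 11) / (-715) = -6 / 7865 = -0.00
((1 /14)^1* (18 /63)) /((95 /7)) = 1 /665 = 0.00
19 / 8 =2.38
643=643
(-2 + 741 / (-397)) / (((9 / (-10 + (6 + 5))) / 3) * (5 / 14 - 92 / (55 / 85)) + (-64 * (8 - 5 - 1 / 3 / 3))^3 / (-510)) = -43943719050 / 136009305315391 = -0.00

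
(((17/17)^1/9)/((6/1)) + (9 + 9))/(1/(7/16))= 6811/864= 7.88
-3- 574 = -577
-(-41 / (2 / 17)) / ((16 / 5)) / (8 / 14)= 24395 / 128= 190.59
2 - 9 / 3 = -1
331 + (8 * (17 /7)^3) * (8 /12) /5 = 1781603 /5145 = 346.28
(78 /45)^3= 17576 /3375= 5.21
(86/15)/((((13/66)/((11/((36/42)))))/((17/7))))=176902/195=907.19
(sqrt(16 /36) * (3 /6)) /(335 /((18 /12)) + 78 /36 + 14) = 2 /1437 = 0.00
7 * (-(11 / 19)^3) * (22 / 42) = -0.71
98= 98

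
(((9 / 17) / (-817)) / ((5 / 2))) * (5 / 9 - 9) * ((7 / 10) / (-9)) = -28 / 164475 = -0.00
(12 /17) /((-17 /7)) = -84 /289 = -0.29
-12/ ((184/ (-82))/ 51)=6273/ 23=272.74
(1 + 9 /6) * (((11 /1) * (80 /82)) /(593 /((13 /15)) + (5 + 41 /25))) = 357500 /9205853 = 0.04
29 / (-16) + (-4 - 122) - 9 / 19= -38999 / 304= -128.29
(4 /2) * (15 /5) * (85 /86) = 255 /43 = 5.93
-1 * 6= -6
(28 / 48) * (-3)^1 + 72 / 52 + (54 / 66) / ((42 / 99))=569 / 364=1.56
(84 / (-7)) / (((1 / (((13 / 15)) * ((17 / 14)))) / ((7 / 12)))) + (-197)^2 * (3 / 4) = 1745963 / 60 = 29099.38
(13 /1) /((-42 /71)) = -923 /42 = -21.98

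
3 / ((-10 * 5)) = -3 / 50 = -0.06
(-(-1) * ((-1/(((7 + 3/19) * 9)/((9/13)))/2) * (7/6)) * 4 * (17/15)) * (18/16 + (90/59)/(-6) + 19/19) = -117439/2208960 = -0.05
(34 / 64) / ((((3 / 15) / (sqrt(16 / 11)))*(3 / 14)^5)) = 5714380*sqrt(11) / 2673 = 7090.33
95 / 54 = 1.76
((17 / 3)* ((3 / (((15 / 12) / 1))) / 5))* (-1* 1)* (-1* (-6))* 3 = -1224 / 25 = -48.96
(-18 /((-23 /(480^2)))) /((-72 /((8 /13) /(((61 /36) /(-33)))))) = 547430400 /18239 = 30014.28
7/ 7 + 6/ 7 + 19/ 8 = 4.23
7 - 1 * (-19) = 26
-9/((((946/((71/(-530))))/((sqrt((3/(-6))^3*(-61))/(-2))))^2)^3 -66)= -261686974902052509/520537438905804200596415211029363614934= -0.00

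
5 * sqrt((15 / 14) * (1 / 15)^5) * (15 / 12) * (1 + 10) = 11 * sqrt(14) / 504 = 0.08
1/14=0.07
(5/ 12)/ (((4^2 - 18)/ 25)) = -125/ 24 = -5.21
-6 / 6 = -1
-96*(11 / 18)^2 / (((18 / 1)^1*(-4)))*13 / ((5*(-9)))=-1573 / 10935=-0.14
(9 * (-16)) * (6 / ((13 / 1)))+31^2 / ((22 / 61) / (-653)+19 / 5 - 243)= -43649454937 / 619324914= -70.48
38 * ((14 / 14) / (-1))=-38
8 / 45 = 0.18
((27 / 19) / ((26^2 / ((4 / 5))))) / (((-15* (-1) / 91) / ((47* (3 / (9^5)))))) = 329 / 13504725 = 0.00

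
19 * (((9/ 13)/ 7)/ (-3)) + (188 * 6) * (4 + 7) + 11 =1130072/ 91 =12418.37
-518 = -518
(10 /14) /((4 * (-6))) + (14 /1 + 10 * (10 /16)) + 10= 5077 /168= 30.22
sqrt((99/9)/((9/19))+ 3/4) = sqrt(863)/6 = 4.90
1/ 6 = 0.17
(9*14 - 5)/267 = 121/267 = 0.45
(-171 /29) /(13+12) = -171 /725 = -0.24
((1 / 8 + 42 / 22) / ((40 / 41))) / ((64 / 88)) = 7339 / 2560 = 2.87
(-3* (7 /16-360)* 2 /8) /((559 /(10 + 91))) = 1743159 /35776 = 48.72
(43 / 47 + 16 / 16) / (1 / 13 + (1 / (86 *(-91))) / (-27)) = 3803436 / 152797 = 24.89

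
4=4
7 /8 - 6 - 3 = -65 /8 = -8.12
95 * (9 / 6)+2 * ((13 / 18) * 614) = 18529 / 18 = 1029.39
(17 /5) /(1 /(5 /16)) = 17 /16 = 1.06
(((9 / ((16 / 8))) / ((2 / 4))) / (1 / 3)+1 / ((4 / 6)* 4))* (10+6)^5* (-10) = -287047680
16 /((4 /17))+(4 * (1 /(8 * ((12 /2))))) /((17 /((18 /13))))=30059 /442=68.01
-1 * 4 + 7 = 3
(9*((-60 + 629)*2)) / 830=5121 / 415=12.34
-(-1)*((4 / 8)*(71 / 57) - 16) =-1753 / 114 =-15.38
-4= -4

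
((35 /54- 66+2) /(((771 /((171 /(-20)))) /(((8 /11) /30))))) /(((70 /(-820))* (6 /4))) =-484538 /3642975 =-0.13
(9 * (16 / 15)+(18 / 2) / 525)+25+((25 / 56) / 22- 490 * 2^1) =-29117167 / 30800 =-945.36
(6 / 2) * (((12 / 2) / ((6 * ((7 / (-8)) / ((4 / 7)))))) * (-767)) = 1502.69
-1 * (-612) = 612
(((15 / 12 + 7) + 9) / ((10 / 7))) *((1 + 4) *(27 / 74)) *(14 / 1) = 91287 / 296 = 308.40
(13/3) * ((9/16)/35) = 0.07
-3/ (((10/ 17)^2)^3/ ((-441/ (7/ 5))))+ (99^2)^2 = 19216482200541/ 200000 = 96082411.00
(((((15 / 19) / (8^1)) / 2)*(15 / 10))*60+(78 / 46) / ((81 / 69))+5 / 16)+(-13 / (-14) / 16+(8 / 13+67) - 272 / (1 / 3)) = -369544543 / 497952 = -742.13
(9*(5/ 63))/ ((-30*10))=-1/ 420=-0.00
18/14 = 9/7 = 1.29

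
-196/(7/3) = -84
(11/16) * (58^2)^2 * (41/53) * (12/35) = 3827804772/1855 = 2063506.62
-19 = -19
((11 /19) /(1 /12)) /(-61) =-132 /1159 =-0.11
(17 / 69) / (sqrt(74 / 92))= 17 * sqrt(1702) / 2553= 0.27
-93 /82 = -1.13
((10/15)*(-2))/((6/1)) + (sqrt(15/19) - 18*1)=-164/9 + sqrt(285)/19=-17.33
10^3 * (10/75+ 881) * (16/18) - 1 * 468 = 21134564/27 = 782761.63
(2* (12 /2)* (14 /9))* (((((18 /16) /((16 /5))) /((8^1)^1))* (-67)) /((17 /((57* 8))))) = -400995 /272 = -1474.25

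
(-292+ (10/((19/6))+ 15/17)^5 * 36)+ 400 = 136635515498129544/3515706497843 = 38864.31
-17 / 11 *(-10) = 170 / 11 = 15.45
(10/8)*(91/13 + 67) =185/2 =92.50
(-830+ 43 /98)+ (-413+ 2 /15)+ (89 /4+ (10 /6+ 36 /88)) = -13131141 /10780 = -1218.10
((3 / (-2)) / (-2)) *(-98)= -147 / 2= -73.50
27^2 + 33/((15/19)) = 3854/5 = 770.80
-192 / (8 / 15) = -360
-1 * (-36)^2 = -1296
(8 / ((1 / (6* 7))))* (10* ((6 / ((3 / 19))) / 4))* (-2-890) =-28472640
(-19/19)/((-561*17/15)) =0.00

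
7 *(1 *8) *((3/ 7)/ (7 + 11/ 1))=4/ 3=1.33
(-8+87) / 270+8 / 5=511 / 270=1.89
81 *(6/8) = 243/4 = 60.75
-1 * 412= -412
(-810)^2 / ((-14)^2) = 164025 / 49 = 3347.45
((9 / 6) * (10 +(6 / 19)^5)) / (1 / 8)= 297225192 / 2476099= 120.04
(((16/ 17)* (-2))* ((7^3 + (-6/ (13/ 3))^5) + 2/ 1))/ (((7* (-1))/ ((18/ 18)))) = 4038608544/ 44183867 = 91.40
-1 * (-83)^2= -6889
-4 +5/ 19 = -71/ 19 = -3.74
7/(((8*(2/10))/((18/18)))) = 35/8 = 4.38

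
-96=-96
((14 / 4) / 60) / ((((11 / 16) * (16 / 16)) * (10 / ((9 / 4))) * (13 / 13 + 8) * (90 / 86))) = 301 / 148500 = 0.00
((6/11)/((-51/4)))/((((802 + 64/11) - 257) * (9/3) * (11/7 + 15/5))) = -7/1236036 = -0.00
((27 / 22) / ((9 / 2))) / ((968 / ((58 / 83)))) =87 / 441892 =0.00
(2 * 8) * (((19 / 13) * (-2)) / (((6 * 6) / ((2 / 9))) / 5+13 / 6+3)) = -18240 / 14651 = -1.24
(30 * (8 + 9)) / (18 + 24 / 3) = 255 / 13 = 19.62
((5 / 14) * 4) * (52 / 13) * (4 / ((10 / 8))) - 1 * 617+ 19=-4058 / 7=-579.71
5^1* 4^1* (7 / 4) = 35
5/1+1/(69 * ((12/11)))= 4151/828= 5.01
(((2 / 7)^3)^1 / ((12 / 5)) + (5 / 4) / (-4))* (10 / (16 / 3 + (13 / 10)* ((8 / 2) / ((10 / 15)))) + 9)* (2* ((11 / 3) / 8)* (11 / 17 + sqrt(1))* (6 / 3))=-8.92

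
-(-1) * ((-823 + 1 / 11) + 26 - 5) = -8821 / 11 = -801.91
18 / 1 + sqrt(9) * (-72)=-198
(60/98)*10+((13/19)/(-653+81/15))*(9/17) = 313733535/51247826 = 6.12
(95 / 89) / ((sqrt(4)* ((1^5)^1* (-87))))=-95 / 15486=-0.01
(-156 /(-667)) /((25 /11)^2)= 18876 /416875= 0.05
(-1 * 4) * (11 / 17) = -44 / 17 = -2.59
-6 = -6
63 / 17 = 3.71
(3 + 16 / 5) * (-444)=-13764 / 5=-2752.80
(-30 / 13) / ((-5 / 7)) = 42 / 13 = 3.23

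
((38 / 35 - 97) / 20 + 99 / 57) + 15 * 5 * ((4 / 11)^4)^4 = -1869368575809828465963 / 611131407185509741300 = -3.06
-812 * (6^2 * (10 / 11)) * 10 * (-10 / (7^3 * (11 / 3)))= 2113.00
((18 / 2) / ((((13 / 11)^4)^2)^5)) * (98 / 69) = 0.02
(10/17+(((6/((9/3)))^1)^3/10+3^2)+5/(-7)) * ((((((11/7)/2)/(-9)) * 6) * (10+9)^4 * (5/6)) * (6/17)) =-8251404436/42483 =-194228.38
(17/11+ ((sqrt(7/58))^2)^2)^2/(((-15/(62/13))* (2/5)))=-103304602399/53402544624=-1.93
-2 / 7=-0.29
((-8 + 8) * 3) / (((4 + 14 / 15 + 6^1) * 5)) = 0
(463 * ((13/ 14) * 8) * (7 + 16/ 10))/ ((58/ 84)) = 6211608/ 145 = 42838.68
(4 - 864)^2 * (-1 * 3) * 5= -11094000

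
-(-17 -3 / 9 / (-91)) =4640 / 273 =17.00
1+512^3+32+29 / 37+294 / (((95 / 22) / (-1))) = 471775193354 / 3515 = 134217693.70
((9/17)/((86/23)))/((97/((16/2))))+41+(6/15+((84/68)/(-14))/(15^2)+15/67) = 29669858183/712615350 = 41.64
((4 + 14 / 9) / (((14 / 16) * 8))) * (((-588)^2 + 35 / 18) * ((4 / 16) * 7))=155585675 / 324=480202.70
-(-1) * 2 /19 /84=1 /798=0.00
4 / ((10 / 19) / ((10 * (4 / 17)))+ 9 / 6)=304 / 131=2.32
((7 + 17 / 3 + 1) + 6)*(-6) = -118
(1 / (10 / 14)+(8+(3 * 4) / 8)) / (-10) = -109 / 100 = -1.09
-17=-17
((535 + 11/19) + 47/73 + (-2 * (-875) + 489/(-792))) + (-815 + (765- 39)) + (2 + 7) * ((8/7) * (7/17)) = 13699916143/6224856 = 2200.84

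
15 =15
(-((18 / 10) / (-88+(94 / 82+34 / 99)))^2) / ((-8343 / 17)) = 280083177 / 317504738389375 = 0.00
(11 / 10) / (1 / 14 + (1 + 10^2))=77 / 7075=0.01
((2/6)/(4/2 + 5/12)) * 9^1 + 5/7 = 1.96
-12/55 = -0.22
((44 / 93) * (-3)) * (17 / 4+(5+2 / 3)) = -1309 / 93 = -14.08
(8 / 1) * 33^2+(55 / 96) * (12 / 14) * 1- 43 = 970983 / 112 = 8669.49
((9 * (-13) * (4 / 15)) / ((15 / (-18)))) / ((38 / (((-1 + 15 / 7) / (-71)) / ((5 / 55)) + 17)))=3912948 / 236075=16.58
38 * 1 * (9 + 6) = 570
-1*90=-90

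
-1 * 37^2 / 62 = -1369 / 62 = -22.08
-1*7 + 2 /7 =-47 /7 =-6.71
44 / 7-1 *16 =-68 / 7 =-9.71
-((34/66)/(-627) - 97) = 2007044/20691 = 97.00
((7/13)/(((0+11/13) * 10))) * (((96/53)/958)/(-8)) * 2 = -0.00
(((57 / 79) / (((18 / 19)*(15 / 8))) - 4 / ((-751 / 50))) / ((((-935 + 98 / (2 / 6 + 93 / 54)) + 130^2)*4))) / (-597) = -16607857 / 944320689031365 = -0.00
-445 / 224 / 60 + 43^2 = 4970023 / 2688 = 1848.97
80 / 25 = 16 / 5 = 3.20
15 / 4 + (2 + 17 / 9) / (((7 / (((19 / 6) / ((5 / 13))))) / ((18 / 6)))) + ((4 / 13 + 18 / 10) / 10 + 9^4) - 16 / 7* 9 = 537109337 / 81900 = 6558.11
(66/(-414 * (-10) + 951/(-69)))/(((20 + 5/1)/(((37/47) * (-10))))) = -112332/22302205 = -0.01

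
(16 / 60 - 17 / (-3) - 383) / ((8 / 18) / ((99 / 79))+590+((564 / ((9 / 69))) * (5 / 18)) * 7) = -209979 / 5010835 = -0.04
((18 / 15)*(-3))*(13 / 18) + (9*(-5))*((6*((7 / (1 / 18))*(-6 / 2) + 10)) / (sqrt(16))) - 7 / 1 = 124152 / 5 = 24830.40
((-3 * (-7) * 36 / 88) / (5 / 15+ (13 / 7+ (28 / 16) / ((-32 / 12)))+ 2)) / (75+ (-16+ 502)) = 21168 / 4885375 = 0.00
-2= -2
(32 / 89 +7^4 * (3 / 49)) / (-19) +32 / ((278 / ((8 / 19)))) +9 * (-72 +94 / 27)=-624.37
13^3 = 2197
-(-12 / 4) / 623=3 / 623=0.00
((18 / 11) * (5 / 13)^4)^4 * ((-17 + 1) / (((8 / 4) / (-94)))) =12045585937500000000 / 9742364575050936052081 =0.00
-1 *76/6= -38/3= -12.67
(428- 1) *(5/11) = 2135/11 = 194.09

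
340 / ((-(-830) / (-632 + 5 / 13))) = -279174 / 1079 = -258.73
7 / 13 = 0.54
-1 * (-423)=423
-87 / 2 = -43.50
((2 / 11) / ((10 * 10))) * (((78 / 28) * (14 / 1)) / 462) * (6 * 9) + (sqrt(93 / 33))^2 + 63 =2787751 / 42350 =65.83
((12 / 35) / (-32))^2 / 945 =1 / 8232000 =0.00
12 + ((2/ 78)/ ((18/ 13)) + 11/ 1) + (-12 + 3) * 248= -119285/ 54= -2208.98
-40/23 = -1.74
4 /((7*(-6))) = -2 /21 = -0.10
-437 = -437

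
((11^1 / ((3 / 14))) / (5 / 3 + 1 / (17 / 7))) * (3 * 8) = 31416 / 53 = 592.75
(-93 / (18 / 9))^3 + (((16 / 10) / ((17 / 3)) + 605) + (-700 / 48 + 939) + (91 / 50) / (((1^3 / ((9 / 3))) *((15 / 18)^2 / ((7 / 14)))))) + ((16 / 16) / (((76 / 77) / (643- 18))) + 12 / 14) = -3336453036727 / 33915000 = -98376.91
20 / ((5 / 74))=296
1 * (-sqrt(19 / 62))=-sqrt(1178) / 62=-0.55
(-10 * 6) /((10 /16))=-96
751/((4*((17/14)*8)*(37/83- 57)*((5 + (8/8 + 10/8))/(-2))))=0.09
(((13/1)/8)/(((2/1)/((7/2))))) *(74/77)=481/176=2.73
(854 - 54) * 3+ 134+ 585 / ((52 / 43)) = 12071 / 4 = 3017.75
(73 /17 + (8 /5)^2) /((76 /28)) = 20391 /8075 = 2.53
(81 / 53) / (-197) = -81 / 10441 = -0.01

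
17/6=2.83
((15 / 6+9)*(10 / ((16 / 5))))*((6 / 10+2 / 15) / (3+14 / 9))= 3795 / 656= 5.79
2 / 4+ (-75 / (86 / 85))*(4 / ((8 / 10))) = -15916 / 43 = -370.14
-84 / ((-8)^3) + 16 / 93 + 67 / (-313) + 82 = 305982809 / 3725952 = 82.12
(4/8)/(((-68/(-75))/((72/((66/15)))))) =3375/374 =9.02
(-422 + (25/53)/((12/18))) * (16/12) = -89314/159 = -561.72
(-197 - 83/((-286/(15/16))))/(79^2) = -900227/28558816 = -0.03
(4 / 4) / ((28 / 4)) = 1 / 7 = 0.14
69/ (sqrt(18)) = 23 * sqrt(2)/ 2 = 16.26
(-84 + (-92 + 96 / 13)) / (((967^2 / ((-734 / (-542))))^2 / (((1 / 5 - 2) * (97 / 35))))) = 0.00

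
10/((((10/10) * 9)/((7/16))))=35/72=0.49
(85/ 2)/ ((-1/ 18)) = -765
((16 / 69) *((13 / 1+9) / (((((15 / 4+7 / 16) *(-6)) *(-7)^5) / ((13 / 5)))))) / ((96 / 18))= 2288 / 388493805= 0.00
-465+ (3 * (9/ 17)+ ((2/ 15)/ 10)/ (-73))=-43132067/ 93075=-463.41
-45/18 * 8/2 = -10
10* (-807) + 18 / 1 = -8052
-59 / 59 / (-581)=1 / 581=0.00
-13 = -13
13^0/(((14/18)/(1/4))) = 9/28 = 0.32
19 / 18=1.06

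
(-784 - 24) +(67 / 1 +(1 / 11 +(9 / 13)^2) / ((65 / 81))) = -17890575 / 24167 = -740.29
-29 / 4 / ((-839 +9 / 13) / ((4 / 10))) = 377 / 108980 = 0.00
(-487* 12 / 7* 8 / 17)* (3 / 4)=-35064 / 119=-294.66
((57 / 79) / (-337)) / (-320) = 57 / 8519360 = 0.00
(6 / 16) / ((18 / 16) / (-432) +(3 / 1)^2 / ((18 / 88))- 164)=-144 / 46081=-0.00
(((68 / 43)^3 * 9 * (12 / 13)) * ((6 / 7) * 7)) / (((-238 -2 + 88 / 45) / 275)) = -315178776000 / 1383978349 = -227.73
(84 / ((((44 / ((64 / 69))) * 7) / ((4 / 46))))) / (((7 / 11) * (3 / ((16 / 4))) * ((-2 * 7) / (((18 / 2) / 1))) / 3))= -2304 / 25921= -0.09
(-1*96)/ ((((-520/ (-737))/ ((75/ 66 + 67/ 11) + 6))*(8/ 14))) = -409437/ 130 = -3149.52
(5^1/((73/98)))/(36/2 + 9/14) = 0.36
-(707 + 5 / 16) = -11317 / 16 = -707.31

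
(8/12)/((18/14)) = 14/27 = 0.52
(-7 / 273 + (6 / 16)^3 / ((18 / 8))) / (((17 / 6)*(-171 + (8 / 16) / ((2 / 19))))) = 11 / 2351440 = 0.00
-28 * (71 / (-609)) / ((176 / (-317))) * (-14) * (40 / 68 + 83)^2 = 10969979321 / 19074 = 575127.36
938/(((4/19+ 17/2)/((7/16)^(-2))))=1303552/2317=562.60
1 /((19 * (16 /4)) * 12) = 1 /912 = 0.00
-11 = -11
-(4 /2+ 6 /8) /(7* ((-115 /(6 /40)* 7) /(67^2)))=148137 /450800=0.33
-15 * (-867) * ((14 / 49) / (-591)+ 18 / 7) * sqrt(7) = 46107060 * sqrt(7) / 1379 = 88461.07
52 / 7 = 7.43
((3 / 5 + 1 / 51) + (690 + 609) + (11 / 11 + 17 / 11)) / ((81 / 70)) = 51136022 / 45441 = 1125.33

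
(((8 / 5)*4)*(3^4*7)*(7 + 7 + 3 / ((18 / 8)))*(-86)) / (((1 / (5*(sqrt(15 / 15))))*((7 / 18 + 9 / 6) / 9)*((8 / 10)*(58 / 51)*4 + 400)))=-259553160 / 919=-282429.99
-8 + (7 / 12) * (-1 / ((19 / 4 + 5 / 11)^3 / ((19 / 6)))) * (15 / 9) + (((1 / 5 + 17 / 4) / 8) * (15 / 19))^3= -578422985344308739 / 72875399573569536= -7.94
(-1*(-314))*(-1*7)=-2198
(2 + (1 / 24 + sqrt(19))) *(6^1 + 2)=49 / 3 + 8 *sqrt(19)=51.20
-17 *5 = -85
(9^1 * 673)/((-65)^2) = 6057/4225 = 1.43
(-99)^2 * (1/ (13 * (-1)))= -9801/ 13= -753.92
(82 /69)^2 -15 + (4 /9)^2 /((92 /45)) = -64231 /4761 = -13.49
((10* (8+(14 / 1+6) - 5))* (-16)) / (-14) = 1840 / 7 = 262.86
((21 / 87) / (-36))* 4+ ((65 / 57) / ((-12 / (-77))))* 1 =144613 / 19836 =7.29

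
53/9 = 5.89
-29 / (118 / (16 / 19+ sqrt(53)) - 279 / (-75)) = 622601725 / 3145140127 - 772088750 * sqrt(53) / 3145140127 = -1.59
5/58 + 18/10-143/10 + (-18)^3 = -169488/29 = -5844.41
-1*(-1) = 1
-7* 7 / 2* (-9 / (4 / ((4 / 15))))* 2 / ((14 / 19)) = 399 / 10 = 39.90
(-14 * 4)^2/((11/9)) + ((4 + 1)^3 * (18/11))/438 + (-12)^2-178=2033425/803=2532.29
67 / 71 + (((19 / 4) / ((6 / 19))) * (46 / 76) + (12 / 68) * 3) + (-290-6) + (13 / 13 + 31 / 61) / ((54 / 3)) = -3025245947 / 10602288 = -285.34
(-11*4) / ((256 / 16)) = -11 / 4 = -2.75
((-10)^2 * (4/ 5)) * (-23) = -1840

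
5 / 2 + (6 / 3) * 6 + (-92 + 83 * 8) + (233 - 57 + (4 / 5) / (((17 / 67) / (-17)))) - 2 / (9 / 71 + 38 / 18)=1012449 / 1430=708.01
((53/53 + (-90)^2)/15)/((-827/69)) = -186323/4135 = -45.06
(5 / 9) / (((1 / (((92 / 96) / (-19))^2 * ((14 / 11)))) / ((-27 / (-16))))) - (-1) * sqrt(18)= 18515 / 6099456+3 * sqrt(2)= 4.25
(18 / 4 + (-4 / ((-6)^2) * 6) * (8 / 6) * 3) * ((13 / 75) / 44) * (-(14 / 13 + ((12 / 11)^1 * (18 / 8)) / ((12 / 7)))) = -0.02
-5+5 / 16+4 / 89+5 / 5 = -5187 / 1424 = -3.64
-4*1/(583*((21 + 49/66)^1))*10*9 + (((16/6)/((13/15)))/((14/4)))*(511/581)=12224192/16412669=0.74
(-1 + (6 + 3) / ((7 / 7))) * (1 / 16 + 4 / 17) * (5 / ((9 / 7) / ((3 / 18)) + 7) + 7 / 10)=5103 / 2060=2.48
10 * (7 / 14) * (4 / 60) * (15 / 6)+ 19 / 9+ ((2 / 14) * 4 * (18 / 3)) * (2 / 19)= 7913 / 2394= 3.31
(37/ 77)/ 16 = 37/ 1232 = 0.03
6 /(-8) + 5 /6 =1 /12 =0.08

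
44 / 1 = 44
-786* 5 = -3930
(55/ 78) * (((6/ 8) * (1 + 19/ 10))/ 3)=319/ 624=0.51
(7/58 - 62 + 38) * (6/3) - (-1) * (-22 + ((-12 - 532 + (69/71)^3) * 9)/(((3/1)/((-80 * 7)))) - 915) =9459732431662/10379419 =911393.25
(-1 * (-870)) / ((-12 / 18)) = -1305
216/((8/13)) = 351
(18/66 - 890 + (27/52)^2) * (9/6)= -79368087/59488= -1334.19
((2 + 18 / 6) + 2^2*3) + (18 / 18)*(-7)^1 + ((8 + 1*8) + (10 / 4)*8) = 46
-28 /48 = -7 /12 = -0.58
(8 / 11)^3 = 512 / 1331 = 0.38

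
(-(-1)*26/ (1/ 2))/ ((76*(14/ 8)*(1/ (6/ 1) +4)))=312/ 3325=0.09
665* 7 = 4655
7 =7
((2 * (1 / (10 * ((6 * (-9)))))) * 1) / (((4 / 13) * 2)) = -13 / 2160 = -0.01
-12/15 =-4/5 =-0.80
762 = 762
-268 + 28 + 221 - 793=-812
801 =801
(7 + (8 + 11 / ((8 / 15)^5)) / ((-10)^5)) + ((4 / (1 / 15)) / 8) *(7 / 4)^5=426296984731 / 3276800000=130.10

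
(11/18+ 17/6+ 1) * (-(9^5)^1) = -262440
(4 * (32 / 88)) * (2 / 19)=32 / 209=0.15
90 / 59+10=680 / 59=11.53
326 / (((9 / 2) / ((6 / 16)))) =163 / 6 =27.17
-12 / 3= -4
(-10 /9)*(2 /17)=-0.13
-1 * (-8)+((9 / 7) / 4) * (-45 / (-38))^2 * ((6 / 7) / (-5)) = 1121161 / 141512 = 7.92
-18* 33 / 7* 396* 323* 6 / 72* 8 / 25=-50651568 / 175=-289437.53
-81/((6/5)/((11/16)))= -1485/32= -46.41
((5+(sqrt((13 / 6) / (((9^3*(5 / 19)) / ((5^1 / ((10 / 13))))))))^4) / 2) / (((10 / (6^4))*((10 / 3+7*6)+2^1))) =9576248521 / 1397493000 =6.85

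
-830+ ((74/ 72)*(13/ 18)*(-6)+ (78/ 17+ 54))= -1424489/ 1836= -775.87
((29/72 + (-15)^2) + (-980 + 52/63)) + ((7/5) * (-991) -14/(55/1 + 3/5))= -750097867/350280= -2141.42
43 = 43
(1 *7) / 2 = 7 / 2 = 3.50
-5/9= -0.56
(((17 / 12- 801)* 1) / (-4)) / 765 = 1919 / 7344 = 0.26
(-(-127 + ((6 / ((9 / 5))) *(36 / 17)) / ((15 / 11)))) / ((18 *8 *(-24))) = -2071 / 58752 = -0.04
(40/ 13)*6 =18.46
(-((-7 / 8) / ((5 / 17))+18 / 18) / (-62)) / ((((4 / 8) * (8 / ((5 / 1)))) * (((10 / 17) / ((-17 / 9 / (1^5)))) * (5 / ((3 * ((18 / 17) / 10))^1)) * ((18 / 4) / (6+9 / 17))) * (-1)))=-2923 / 248000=-0.01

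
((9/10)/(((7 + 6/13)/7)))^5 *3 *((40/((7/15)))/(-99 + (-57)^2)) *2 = 7520096762451/107341753212500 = 0.07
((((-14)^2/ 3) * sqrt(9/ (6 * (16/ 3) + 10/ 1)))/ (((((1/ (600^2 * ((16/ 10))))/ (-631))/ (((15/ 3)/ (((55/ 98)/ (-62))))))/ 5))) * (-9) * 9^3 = -338077626647040000 * sqrt(42)/ 11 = -199181221293873620.74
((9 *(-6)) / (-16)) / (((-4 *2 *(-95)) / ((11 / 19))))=0.00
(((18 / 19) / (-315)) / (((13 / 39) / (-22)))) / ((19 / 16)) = 2112 / 12635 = 0.17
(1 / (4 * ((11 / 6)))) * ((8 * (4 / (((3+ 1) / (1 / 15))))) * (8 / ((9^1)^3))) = 32 / 40095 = 0.00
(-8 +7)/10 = -0.10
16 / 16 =1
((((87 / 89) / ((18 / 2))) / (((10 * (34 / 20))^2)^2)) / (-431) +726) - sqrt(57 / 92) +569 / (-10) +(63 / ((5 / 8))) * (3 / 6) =13830727062305 / 19222692234 - sqrt(1311) / 46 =718.71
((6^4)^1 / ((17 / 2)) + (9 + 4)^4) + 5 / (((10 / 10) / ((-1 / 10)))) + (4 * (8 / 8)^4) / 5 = 4881341 / 170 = 28713.77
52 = 52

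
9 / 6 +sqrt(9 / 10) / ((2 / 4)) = 3 / 2 +3 * sqrt(10) / 5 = 3.40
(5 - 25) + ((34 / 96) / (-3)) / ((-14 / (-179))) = -43363 / 2016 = -21.51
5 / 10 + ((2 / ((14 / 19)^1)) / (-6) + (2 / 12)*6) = 1.05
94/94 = 1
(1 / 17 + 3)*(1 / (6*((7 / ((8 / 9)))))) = 208 / 3213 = 0.06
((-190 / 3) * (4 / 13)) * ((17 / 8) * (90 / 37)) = -48450 / 481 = -100.73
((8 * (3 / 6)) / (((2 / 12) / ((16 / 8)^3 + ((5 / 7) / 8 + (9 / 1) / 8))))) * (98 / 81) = 2408 / 9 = 267.56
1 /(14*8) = 0.01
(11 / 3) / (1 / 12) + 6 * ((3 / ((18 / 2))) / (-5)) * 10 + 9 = 49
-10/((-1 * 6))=5/3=1.67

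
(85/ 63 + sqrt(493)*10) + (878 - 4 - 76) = 10*sqrt(493) + 50359/ 63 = 1021.39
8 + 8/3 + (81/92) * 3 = 3673/276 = 13.31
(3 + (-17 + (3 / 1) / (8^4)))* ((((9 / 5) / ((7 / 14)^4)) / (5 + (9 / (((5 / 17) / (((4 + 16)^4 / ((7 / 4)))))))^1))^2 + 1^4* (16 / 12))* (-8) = 549806189338604662493 / 3681930498059760000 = 149.33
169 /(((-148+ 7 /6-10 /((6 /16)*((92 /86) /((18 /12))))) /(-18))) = 419796 /25423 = 16.51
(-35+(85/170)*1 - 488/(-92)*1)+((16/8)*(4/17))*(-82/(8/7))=-49235/782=-62.96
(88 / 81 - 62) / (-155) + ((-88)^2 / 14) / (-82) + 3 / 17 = -378327319 / 61255845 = -6.18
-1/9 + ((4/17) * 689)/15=8183/765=10.70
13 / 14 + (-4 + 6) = 41 / 14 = 2.93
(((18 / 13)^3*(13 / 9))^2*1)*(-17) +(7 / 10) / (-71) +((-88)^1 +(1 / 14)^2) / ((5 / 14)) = -35226544853 / 70974085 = -496.33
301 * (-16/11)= -4816/11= -437.82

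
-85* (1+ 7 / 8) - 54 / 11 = -14457 / 88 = -164.28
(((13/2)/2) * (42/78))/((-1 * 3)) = -7/12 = -0.58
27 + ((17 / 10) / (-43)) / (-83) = 963647 / 35690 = 27.00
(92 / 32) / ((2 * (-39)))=-23 / 624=-0.04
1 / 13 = 0.08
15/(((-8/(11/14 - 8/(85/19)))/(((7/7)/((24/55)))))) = 65615/15232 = 4.31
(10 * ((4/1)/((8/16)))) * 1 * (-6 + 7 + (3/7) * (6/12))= 680/7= 97.14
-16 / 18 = -8 / 9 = -0.89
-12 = -12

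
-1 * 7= -7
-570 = -570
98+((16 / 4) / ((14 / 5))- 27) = 72.43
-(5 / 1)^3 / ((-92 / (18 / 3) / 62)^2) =-1081125 / 529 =-2043.71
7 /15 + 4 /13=0.77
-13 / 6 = -2.17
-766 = -766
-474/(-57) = 158/19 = 8.32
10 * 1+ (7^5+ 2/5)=84087/5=16817.40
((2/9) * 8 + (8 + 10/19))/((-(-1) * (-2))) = -881/171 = -5.15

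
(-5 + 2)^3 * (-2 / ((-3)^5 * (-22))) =1 / 99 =0.01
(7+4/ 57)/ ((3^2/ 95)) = 2015/ 27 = 74.63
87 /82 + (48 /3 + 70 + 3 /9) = 21499 /246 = 87.39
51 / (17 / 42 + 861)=2142 / 36179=0.06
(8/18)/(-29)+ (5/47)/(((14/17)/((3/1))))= 63923/171738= 0.37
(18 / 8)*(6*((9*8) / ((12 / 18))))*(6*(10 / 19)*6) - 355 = 518135 / 19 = 27270.26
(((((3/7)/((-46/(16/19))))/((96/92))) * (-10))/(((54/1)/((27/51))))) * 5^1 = 25/6783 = 0.00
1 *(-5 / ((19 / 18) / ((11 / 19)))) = -990 / 361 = -2.74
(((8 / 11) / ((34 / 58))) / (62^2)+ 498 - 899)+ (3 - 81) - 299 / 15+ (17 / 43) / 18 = -346975714949 / 695466090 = -498.91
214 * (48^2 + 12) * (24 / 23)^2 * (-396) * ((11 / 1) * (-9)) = 11191935338496 / 529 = 21156777577.50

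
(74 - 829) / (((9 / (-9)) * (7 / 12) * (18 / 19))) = 28690 / 21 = 1366.19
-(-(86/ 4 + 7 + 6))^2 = -4761/ 4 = -1190.25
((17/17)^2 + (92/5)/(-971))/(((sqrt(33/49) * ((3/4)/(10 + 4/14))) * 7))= 13856 * sqrt(33)/33985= 2.34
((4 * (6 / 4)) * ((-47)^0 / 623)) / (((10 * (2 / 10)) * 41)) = 3 / 25543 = 0.00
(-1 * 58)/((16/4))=-29/2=-14.50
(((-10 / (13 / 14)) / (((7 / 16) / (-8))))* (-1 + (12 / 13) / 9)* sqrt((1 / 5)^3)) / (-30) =1792* sqrt(5) / 7605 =0.53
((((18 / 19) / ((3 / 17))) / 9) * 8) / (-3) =-1.59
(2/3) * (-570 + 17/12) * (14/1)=-47761/9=-5306.78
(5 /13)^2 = 25 /169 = 0.15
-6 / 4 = -3 / 2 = -1.50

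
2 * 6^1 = 12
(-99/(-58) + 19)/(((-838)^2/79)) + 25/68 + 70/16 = 410685181/86551573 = 4.74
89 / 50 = 1.78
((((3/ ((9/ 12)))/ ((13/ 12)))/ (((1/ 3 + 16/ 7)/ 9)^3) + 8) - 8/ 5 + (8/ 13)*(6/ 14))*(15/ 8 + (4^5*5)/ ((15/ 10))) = 373463463503/ 698775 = 534454.53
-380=-380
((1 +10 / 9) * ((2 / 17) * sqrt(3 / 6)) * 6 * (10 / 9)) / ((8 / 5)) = 475 * sqrt(2) / 918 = 0.73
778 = 778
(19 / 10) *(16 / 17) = 152 / 85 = 1.79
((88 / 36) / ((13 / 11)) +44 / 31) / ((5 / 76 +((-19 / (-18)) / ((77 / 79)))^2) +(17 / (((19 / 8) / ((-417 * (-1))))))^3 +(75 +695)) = 2314969601175 / 17650882435902216740252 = 0.00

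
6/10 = 3/5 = 0.60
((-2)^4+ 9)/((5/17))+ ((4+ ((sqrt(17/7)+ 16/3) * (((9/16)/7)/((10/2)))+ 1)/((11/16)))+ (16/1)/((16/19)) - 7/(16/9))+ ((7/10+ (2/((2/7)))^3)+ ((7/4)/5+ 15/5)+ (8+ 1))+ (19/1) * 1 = 9 * sqrt(119)/2695+ 2961061/6160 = 480.73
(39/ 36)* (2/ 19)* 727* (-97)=-916747/ 114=-8041.64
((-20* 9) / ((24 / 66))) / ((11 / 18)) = -810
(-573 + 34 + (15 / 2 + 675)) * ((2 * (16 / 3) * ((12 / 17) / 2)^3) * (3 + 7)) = 3306240 / 4913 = 672.96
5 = 5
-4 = -4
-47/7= -6.71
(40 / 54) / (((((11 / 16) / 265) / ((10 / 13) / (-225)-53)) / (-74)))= 1119889.07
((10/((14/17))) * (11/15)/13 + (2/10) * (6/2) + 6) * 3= 9944/455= 21.85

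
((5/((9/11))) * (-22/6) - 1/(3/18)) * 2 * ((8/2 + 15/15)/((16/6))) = -3835/36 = -106.53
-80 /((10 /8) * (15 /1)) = -64 /15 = -4.27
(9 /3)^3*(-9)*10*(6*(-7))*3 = 306180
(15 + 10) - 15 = 10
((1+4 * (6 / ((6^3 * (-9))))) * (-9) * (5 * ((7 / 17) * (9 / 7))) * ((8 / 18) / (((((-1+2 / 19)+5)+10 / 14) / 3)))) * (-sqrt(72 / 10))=85120 * sqrt(5) / 10897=17.47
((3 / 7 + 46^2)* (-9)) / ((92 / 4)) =-133335 / 161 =-828.17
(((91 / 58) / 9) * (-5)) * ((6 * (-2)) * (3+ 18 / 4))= 2275 / 29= 78.45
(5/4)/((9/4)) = 5/9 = 0.56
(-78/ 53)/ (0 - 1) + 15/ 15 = 131/ 53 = 2.47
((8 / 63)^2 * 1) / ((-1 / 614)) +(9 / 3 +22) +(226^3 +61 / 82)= 3756824130895 / 325458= 11543191.84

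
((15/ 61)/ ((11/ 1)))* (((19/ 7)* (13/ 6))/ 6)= 1235/ 56364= 0.02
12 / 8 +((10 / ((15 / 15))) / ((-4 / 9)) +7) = -14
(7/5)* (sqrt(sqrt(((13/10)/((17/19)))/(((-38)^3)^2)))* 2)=7* 1615^(3/4)* 26^(1/4)/306850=0.01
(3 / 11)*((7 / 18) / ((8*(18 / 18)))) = 7 / 528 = 0.01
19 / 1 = 19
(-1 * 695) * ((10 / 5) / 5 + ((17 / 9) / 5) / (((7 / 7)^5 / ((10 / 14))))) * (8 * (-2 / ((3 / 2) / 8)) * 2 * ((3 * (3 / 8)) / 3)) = 1877056 / 63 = 29794.54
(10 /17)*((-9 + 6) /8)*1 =-15 /68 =-0.22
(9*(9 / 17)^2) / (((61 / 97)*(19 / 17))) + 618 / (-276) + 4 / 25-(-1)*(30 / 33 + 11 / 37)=25048800289 / 9221989150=2.72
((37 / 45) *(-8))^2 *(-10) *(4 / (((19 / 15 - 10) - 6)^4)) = -87616000 / 2385443281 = -0.04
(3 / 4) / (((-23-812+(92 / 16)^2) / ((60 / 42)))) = -40 / 29939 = -0.00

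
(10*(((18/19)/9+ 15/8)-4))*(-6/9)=13.46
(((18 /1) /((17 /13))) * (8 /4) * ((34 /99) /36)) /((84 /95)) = 1235 /4158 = 0.30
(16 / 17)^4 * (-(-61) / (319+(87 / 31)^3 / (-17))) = 59547680768 / 395246158085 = 0.15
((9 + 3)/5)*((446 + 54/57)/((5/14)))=1426656/475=3003.49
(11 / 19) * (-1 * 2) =-22 / 19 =-1.16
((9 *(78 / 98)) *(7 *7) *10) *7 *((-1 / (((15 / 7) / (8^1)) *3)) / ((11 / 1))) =-30576 / 11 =-2779.64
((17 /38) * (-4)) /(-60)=17 /570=0.03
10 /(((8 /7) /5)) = 175 /4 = 43.75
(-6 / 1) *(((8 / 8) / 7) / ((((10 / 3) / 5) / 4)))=-36 / 7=-5.14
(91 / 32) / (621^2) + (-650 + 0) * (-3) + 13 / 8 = 24084051823 / 12340512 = 1951.63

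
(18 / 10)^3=5.83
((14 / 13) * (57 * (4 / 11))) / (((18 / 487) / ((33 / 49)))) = 37012 / 91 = 406.73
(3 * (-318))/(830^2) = -477/344450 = -0.00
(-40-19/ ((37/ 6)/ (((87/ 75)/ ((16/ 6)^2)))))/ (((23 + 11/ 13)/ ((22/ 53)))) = -171439411/ 243164000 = -0.71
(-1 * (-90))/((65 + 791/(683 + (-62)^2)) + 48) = 203715/256171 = 0.80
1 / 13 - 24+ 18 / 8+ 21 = -35 / 52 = -0.67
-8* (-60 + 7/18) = 4292/9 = 476.89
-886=-886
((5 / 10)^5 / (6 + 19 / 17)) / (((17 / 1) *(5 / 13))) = 13 / 19360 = 0.00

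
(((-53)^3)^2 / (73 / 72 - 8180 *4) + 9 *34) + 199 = -1594644338953 / 2355767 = -676910.89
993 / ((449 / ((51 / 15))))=16881 / 2245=7.52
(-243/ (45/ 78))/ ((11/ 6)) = -12636/ 55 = -229.75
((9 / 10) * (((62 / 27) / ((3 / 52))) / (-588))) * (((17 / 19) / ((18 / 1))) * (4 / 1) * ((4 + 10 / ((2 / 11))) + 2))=-835822 / 1131165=-0.74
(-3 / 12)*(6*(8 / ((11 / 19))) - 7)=-835 / 44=-18.98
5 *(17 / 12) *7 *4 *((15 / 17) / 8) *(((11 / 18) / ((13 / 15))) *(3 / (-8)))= -9625 / 1664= -5.78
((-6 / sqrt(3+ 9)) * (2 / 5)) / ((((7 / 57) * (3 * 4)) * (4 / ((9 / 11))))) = -171 * sqrt(3) / 3080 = -0.10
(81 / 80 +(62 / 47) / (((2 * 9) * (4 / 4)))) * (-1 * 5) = -36743 / 6768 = -5.43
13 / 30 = 0.43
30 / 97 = 0.31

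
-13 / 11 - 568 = -6261 / 11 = -569.18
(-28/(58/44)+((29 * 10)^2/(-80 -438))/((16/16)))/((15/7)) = -1378994/16095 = -85.68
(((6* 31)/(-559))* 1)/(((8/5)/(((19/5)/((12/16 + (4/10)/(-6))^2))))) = -1590300/939679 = -1.69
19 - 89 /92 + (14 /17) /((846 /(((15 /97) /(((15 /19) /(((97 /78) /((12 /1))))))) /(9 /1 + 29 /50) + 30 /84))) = 167149653683 /9269119899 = 18.03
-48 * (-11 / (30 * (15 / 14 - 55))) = -1232 / 3775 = -0.33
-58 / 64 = -29 / 32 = -0.91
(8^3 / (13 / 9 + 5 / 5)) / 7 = 2304 / 77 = 29.92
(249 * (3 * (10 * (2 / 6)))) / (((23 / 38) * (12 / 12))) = 94620 / 23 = 4113.91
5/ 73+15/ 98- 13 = -12.78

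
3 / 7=0.43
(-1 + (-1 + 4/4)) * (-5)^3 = 125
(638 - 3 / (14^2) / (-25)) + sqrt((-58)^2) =3410403 / 4900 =696.00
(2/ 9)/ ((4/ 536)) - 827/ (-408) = 38929/ 1224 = 31.80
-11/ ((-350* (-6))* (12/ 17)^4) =-918731/ 43545600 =-0.02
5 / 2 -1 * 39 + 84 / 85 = -6037 / 170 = -35.51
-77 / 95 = -0.81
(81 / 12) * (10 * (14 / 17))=945 / 17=55.59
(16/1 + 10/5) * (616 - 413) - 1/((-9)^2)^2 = 23973893/6561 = 3654.00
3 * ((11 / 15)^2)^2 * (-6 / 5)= -1.04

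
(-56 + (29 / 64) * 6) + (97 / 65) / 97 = -110793 / 2080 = -53.27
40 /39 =1.03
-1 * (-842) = 842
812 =812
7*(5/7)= 5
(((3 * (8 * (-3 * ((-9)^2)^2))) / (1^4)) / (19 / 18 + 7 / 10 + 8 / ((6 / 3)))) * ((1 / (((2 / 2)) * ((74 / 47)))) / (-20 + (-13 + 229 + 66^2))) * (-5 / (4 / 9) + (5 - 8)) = 7118652195 / 43621816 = 163.19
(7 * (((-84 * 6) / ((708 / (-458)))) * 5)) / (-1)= -673260 / 59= -11411.19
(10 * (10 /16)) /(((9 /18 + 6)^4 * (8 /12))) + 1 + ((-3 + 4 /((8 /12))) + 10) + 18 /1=914102 /28561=32.01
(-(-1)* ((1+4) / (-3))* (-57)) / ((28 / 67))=6365 / 28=227.32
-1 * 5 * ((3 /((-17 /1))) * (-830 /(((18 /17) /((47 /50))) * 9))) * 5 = -19505 /54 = -361.20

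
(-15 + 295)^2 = 78400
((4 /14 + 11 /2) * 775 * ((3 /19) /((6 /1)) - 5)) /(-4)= 1694925 /304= 5575.41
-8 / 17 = -0.47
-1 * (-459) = 459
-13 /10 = -1.30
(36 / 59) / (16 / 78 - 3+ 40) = 0.02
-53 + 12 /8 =-103 /2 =-51.50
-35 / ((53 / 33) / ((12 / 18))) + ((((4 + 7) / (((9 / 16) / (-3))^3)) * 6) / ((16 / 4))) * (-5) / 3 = 5949130 / 1431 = 4157.32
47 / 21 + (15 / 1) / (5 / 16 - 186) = 134597 / 62391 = 2.16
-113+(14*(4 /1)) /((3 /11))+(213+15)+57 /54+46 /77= 446273 /1386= 321.99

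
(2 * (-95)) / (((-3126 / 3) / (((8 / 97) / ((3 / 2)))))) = 1520 / 151611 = 0.01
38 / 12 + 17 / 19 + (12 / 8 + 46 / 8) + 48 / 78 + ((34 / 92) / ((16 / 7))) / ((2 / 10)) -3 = 5309351 / 545376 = 9.74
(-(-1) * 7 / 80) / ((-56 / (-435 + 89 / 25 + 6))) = 2659 / 4000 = 0.66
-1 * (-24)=24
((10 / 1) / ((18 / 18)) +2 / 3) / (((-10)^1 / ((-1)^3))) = 16 / 15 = 1.07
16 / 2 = 8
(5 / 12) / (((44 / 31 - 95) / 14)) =-1085 / 17406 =-0.06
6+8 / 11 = 74 / 11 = 6.73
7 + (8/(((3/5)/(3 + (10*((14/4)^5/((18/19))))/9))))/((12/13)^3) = 17636541697/1679616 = 10500.34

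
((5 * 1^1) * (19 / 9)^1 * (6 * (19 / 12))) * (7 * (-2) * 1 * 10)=-126350 / 9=-14038.89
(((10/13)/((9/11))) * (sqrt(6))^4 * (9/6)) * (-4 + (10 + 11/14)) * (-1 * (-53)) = 1661550/91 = 18258.79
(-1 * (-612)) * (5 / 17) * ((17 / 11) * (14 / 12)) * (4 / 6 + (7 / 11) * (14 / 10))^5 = 2975.24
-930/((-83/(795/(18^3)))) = 41075/26892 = 1.53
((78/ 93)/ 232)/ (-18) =-13/ 64728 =-0.00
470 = 470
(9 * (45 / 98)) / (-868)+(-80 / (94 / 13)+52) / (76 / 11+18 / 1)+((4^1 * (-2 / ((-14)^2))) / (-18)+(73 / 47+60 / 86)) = 824945342471 / 211970386152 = 3.89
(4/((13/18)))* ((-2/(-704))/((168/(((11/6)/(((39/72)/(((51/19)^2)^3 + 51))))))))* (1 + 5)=44990162397/55655277223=0.81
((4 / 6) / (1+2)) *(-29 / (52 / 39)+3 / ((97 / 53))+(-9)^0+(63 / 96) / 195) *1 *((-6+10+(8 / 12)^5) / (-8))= 967635371 / 441249120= 2.19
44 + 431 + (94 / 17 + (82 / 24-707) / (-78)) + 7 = 496.55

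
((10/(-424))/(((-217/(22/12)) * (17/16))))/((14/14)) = 110/586551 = 0.00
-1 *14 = -14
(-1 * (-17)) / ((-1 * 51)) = -1 / 3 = -0.33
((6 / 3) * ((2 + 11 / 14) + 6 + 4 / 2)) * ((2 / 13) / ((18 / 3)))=151 / 273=0.55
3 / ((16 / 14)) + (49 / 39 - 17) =-4093 / 312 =-13.12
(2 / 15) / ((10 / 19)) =0.25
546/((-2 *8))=-273/8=-34.12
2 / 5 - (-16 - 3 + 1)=92 / 5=18.40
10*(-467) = -4670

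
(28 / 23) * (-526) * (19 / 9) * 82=-110851.32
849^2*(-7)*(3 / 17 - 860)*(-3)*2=-442509825114 / 17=-26029989712.59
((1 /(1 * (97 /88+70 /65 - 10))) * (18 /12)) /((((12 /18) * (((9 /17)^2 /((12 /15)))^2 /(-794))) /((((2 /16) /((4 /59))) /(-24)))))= -279752670769 /1956708900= -142.97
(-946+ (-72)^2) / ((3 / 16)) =67808 / 3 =22602.67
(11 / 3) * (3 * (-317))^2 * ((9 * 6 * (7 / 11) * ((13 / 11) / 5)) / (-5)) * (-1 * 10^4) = 592563535200 / 11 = 53869412290.91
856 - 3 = 853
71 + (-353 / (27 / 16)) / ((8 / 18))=-1199 / 3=-399.67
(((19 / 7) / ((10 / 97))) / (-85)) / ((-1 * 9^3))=1843 / 4337550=0.00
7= 7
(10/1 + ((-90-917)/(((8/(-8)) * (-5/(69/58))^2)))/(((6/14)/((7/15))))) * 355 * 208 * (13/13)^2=111895094324/21025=5322002.11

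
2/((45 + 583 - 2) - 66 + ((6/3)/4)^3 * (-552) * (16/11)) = 11/2528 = 0.00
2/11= 0.18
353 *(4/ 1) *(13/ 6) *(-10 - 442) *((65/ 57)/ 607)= -269649640/ 103797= -2597.86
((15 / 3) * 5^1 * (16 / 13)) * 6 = 2400 / 13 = 184.62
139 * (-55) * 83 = -634535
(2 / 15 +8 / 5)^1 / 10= 13 / 75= 0.17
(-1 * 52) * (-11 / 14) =286 / 7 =40.86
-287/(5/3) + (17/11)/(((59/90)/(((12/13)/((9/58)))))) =-6672657/42185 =-158.18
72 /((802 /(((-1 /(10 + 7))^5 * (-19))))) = 684 /569362657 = 0.00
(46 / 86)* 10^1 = 230 / 43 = 5.35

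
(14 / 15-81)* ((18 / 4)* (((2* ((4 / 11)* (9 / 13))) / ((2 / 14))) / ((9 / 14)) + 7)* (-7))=9003897 / 286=31482.16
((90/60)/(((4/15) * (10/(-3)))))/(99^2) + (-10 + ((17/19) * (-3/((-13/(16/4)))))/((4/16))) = -9606679/1434576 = -6.70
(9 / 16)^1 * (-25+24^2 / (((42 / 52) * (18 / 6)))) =119.65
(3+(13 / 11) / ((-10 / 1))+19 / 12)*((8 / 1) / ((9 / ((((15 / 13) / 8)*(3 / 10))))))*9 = 8841 / 5720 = 1.55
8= 8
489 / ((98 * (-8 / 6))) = -3.74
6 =6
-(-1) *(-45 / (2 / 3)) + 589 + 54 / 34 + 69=592.09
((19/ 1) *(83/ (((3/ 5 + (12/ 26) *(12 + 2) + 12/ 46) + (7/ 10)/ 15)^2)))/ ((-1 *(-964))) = 793042745625/ 26324968155169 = 0.03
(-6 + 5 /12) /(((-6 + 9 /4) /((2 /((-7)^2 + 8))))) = 134 /2565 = 0.05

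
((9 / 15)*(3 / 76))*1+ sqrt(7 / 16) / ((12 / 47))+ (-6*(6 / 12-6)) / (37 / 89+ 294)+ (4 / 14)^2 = 106071023 / 487899860+ 47*sqrt(7) / 48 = 2.81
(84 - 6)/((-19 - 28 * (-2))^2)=78/1369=0.06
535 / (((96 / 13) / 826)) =2872415 / 48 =59841.98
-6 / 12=-1 / 2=-0.50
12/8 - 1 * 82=-161/2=-80.50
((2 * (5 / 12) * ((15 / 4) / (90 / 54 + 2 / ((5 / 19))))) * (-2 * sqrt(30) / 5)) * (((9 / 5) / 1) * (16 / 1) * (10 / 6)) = -900 * sqrt(30) / 139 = -35.46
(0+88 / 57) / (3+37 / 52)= 4576 / 11001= 0.42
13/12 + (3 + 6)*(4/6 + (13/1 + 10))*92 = 235165/12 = 19597.08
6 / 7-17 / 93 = 439 / 651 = 0.67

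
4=4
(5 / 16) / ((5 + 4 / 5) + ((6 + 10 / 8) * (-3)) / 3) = -25 / 116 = -0.22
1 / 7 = 0.14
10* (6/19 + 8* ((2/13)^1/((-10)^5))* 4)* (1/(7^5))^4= 69632/1759704444241978950625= 0.00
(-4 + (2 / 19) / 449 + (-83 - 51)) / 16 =-294319 / 34124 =-8.62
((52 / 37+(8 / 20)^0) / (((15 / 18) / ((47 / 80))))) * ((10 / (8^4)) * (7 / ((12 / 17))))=497777 / 12124160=0.04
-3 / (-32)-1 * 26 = -829 / 32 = -25.91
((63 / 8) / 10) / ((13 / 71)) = 4473 / 1040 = 4.30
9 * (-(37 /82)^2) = -12321 /6724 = -1.83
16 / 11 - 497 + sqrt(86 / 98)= -5451 / 11 + sqrt(43) / 7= -494.61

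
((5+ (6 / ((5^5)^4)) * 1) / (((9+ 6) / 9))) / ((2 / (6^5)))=5561828613281319984 / 476837158203125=11664.00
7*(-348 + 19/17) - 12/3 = -41347/17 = -2432.18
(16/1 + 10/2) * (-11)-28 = -259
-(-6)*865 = 5190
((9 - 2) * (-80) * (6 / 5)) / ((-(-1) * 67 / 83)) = -55776 / 67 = -832.48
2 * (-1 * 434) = -868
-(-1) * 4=4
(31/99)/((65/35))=217/1287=0.17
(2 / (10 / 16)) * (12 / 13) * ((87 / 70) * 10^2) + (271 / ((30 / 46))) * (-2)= -633286 / 1365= -463.95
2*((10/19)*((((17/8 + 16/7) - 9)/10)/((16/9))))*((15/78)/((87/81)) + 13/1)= -1209699/337792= -3.58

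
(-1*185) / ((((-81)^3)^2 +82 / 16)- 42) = -1480 / 2259436291553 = -0.00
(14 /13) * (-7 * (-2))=196 /13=15.08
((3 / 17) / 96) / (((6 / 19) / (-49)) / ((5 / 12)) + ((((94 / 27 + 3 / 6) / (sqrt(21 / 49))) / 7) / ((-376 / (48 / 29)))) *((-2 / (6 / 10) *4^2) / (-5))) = -0.03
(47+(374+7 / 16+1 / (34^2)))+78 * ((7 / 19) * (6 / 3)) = 42075297 / 87856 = 478.91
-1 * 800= -800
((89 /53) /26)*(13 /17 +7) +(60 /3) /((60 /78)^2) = 2008867 /58565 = 34.30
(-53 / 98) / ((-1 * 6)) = 53 / 588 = 0.09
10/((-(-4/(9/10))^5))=59049/10240000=0.01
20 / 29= 0.69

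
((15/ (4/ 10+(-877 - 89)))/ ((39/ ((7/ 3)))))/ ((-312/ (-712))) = -15575/ 7343388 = -0.00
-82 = -82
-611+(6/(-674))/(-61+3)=-11942603/19546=-611.00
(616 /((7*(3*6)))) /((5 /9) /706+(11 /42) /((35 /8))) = 7610680 /94417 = 80.61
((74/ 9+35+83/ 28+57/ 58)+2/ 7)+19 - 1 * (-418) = 484.45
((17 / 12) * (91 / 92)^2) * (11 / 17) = 91091 / 101568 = 0.90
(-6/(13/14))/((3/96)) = -2688/13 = -206.77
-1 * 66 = -66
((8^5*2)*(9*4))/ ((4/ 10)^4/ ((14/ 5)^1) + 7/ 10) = 4128768000/ 1241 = 3326968.57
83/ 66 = 1.26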